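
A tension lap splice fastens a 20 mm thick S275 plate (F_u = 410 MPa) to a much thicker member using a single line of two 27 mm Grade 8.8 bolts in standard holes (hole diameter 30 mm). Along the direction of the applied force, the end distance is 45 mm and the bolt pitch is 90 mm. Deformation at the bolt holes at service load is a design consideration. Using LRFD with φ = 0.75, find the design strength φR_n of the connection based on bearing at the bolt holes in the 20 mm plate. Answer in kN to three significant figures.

Per bolt r_n = 1.2 l_c t F_u ≤ 2.4 d t F_u; upper limit = 2.4 × 27 × 20 × 410 / 1000 = 531.4 kN.
Edge bolt: l_c = 45 − 30/2 = 30 mm → 1.2 × 30 × 20 × 410 / 1000 = 295.2 → r_n = 295.2 kN.
Interior bolts: l_c = 90 − 30 = 60 mm → 1.2 × 60 × 20 × 410 / 1000 = 590.4 → r_n = 531.4 kN.
R_n = 1 × 295.2 + 1 × 531.4 = 826.6 kN.
Design strength φR_n = 0.75 × 826.6 = 620 kN.

620 kN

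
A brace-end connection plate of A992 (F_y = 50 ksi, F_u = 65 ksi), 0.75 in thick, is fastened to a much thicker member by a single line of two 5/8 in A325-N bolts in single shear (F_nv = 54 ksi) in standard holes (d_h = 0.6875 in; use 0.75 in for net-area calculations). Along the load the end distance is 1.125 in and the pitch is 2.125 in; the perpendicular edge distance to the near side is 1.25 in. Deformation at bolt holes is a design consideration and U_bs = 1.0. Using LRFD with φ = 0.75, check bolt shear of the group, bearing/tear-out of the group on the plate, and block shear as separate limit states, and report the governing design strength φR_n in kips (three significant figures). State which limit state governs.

24.9 kips (bolt shear governs)

Bolt shear: A_b = π·0.625²/4 = 0.3068 in²; R_n = 54 × 0.3068 × 2 × 1 = 33.13 kips → 0.75 × 33.13 = 24.9 kips.
Bearing: edge l_c = 0.7812, r_n = 45.7 kips; interior l_c = 1.438, r_n = 73.12 kips; R_n = 45.7 + 1·73.12 = 118.8 kips → 89.1 kips.
Block shear: A_gv = 2.438, A_nv = 1.594, A_nt = 0.6562 in²; R_n = min(0.6F_uA_nv, 0.6F_yA_gv) + U_bs·F_u·A_nt = 104.8 kips → 78.6 kips.
Bolt shear governs: 24.9 kips.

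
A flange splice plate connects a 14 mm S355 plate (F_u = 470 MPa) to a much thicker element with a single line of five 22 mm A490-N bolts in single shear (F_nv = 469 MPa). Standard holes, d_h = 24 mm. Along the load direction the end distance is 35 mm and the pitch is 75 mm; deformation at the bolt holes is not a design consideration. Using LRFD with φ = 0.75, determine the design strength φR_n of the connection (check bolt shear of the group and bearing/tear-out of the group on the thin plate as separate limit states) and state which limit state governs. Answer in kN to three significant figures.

Bolt shear: A_b = π·22²/4 = 380.1 mm²; R_n = 469 × 380.1 × 5 × 1 / 1000 = 891.4 kN → 0.75 × 891.4 = 669 kN.
Bearing (1.5 l_c t F_u ≤ 3.0 d t F_u): upper limit = 3.0·22·14·470 / 1000 = 434.3 kN.
  Edge l_c = 35 − 24/2 = 23 → r_n = 227 kN; interior l_c = 75 − 24 = 51 → r_n = 434.3 kN.
  R_n,bearing = 1·227 + 4·434.3 = 1964 kN → 0.75 × 1964 = 1470 kN.
Bolt shear governs: 669 kN.

669 kN (bolt shear governs)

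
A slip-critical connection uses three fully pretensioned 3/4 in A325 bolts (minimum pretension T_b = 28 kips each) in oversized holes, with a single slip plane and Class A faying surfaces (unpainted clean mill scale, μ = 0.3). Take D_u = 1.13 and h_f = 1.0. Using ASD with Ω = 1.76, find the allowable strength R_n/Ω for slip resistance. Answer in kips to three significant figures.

16.2 kips

R_n = μ · D_u · h_f · T_b · n_s · n_b = 0.3 × 1.13 × 1.0 × 28 × 1 × 3 = 28.48 kips.
Allowable strength R_n/Ω = 28.48 / 1.76 = 16.2 kips.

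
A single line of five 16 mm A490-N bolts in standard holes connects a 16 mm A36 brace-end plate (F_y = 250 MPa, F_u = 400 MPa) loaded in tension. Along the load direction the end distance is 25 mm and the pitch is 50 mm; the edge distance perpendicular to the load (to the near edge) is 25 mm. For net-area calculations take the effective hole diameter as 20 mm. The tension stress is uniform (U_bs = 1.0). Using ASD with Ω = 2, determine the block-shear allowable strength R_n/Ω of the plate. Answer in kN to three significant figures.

Shear plane L_v = 25 + 4·50 = 225 mm; A_gv = 225 × 16 = 3600 mm².
A_nv = (225 − 4.5·20) × 16 = 2160 mm².
A_nt = (25 − 0.5·20) × 16 = 240 mm².
0.6 F_u A_nv = 518.4 kN; 0.6 F_y A_gv = 540 kN → shear rupture governs the shear term.
R_n = 518.4 + 1.0 × 400 × 240 / 1000 = 614.4 kN.
Allowable strength R_n/Ω = 614.4 / 2 = 307 kN.

307 kN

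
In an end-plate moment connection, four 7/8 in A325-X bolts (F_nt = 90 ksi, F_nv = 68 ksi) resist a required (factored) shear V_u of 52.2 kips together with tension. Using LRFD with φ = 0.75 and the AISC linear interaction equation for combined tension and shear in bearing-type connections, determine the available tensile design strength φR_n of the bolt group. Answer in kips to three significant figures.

142 kips

A_b = π·0.875²/4 = 0.6013 in²; f_rv = 52.2 / (4 × 0.6013) = 21.7 ksi.
F'_nt = 1.3 F_nt − (F_nt / φF_nv) f_rv = 1.3·90 − (90/(0.75·68))·21.7 = 78.7 ksi, capped at F_nt → F'_nt = 78.7 ksi.
R_n = F'_nt · A_b · n = 78.7 × 0.6013 × 4 = 189.3 kips.
Design strength φR_n = 0.75 × 189.3 = 142 kips.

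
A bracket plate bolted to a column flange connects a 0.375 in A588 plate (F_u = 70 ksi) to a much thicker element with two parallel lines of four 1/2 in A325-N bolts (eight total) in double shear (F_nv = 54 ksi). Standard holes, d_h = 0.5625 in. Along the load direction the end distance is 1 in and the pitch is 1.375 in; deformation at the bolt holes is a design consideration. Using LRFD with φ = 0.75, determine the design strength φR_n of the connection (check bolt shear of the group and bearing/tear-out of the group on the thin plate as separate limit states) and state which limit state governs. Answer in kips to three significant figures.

127 kips (bolt shear governs)

Bolt shear: A_b = π·0.5²/4 = 0.1963 in²; R_n = 54 × 0.1963 × 8 × 2 = 169.6 kips → 0.75 × 169.6 = 127 kips.
Bearing (1.2 l_c t F_u ≤ 2.4 d t F_u): upper limit = 2.4·0.5·0.375·70 = 31.5 kips.
  Edge l_c = 1 − 0.5625/2 = 0.7188 → r_n = 22.64 kips; interior l_c = 1.375 − 0.5625 = 0.8125 → r_n = 25.59 kips.
  R_n,bearing = 2·22.64 + 6·25.59 = 198.8 kips → 0.75 × 198.8 = 149 kips.
Bolt shear governs: 127 kips.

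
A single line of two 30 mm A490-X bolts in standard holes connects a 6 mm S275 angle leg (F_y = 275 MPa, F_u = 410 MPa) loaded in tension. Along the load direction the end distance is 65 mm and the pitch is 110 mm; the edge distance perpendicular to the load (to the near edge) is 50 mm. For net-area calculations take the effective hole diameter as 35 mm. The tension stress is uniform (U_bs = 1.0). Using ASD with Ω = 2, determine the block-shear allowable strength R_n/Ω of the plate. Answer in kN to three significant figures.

127 kN

Shear plane L_v = 65 + 1·110 = 175 mm; A_gv = 175 × 6 = 1050 mm².
A_nv = (175 − 1.5·35) × 6 = 735 mm².
A_nt = (50 − 0.5·35) × 6 = 195 mm².
0.6 F_u A_nv = 180.8 kN; 0.6 F_y A_gv = 173.2 kN → shear yielding governs the shear term.
R_n = 173.2 + 1.0 × 410 × 195 / 1000 = 253.2 kN.
Allowable strength R_n/Ω = 253.2 / 2 = 127 kN.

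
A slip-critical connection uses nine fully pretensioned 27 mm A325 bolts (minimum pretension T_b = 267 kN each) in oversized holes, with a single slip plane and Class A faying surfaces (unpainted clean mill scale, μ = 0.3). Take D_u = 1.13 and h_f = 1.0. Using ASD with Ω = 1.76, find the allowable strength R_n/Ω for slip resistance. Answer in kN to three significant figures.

R_n = μ · D_u · h_f · T_b · n_s · n_b = 0.3 × 1.13 × 1.0 × 267 × 1 × 9 = 814.6 kN.
Allowable strength R_n/Ω = 814.6 / 1.76 = 463 kN.

463 kN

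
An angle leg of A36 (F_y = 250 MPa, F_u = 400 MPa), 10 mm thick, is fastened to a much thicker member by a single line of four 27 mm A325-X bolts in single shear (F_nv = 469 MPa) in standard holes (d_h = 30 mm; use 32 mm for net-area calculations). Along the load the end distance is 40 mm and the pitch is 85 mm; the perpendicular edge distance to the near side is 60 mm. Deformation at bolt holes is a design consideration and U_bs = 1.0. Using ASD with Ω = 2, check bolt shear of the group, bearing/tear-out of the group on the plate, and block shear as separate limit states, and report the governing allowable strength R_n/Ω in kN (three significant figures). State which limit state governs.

308 kN (block shear governs)

Bolt shear: A_b = π·27²/4 = 572.6 mm²; R_n = 469 × 572.6 × 4 × 1 / 1000 = 1074 kN → 1074 / 2 = 537 kN.
Bearing: edge l_c = 25, r_n = 120 kN; interior l_c = 55, r_n = 259.2 kN; R_n = 120 + 3·259.2 = 897.6 kN → 449 kN.
Block shear: A_gv = 2950, A_nv = 1830, A_nt = 440 mm²; R_n = min(0.6F_uA_nv, 0.6F_yA_gv) + U_bs·F_u·A_nt = 615.2 kN → 308 kN.
Block shear governs: 308 kN.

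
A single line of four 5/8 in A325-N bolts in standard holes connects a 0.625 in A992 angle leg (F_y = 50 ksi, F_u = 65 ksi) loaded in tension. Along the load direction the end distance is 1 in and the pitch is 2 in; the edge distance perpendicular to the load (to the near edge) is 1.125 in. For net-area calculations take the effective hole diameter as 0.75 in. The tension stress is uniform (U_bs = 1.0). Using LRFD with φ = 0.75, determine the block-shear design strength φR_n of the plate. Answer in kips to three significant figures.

Shear plane L_v = 1 + 3·2 = 7 in; A_gv = 7 × 0.625 = 4.375 in².
A_nv = (7 − 3.5·0.75) × 0.625 = 2.734 in².
A_nt = (1.125 − 0.5·0.75) × 0.625 = 0.4688 in².
0.6 F_u A_nv = 106.6 kips; 0.6 F_y A_gv = 131.2 kips → shear rupture governs the shear term.
R_n = 106.6 + 1.0 × 65 × 0.4688 = 137.1 kips.
Design strength φR_n = 0.75 × 137.1 = 103 kips.

103 kips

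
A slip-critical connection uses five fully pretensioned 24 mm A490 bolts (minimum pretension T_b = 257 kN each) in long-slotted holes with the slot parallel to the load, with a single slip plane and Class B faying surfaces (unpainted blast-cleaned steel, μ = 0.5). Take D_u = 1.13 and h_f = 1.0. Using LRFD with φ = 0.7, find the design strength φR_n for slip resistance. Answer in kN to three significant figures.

R_n = μ · D_u · h_f · T_b · n_s · n_b = 0.5 × 1.13 × 1.0 × 257 × 1 × 5 = 726 kN.
Design strength φR_n = 0.7 × 726 = 508 kN.

508 kN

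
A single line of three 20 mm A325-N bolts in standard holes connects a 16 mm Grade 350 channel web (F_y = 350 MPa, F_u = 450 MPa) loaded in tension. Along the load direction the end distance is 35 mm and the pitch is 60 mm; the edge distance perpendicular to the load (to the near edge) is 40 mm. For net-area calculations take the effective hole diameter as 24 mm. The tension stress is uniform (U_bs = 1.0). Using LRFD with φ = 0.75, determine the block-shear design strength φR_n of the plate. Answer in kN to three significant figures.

Shear plane L_v = 35 + 2·60 = 155 mm; A_gv = 155 × 16 = 2480 mm².
A_nv = (155 − 2.5·24) × 16 = 1520 mm².
A_nt = (40 − 0.5·24) × 16 = 448 mm².
0.6 F_u A_nv = 410.4 kN; 0.6 F_y A_gv = 520.8 kN → shear rupture governs the shear term.
R_n = 410.4 + 1.0 × 450 × 448 / 1000 = 612 kN.
Design strength φR_n = 0.75 × 612 = 459 kN.

459 kN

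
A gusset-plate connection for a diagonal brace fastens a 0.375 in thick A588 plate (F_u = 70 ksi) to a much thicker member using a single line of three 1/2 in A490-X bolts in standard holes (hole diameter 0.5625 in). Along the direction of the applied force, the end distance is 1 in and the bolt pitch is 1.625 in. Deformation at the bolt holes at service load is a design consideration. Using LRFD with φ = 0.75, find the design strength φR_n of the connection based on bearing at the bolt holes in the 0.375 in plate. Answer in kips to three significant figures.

64.2 kips

Per bolt r_n = 1.2 l_c t F_u ≤ 2.4 d t F_u; upper limit = 2.4 × 0.5 × 0.375 × 70 = 31.5 kips.
Edge bolt: l_c = 1 − 0.5625/2 = 0.7188 in → 1.2 × 0.7188 × 0.375 × 70 = 22.64 → r_n = 22.64 kips.
Interior bolts: l_c = 1.625 − 0.5625 = 1.062 in → 1.2 × 1.062 × 0.375 × 70 = 33.47 → r_n = 31.5 kips.
R_n = 1 × 22.64 + 2 × 31.5 = 85.64 kips.
Design strength φR_n = 0.75 × 85.64 = 64.2 kips.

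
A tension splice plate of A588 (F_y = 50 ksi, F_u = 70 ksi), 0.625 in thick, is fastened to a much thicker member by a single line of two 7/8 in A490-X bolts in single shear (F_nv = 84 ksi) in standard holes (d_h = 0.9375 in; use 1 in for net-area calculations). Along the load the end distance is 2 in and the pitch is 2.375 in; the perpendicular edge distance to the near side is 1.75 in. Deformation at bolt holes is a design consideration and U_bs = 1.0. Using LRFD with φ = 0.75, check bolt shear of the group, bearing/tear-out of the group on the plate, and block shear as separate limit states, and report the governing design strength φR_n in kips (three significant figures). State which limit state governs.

75.8 kips (bolt shear governs)

Bolt shear: A_b = π·0.875²/4 = 0.6013 in²; R_n = 84 × 0.6013 × 2 × 1 = 101 kips → 0.75 × 101 = 75.8 kips.
Bearing: edge l_c = 1.531, r_n = 80.39 kips; interior l_c = 1.438, r_n = 75.47 kips; R_n = 80.39 + 1·75.47 = 155.9 kips → 117 kips.
Block shear: A_gv = 2.734, A_nv = 1.797, A_nt = 0.7812 in²; R_n = min(0.6F_uA_nv, 0.6F_yA_gv) + U_bs·F_u·A_nt = 130.2 kips → 97.6 kips.
Bolt shear governs: 75.8 kips.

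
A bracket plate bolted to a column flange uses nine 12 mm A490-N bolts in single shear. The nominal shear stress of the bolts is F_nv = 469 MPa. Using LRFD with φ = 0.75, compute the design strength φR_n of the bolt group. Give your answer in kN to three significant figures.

358 kN

A_b = π × 12² / 4 = 113.1 mm².
R_n = F_nv · A_b · n · n_s = 469 × 113.1 × 9 × 1 / 1000 = 477.4 kN.
Design strength φR_n = 0.75 × 477.4 = 358 kN.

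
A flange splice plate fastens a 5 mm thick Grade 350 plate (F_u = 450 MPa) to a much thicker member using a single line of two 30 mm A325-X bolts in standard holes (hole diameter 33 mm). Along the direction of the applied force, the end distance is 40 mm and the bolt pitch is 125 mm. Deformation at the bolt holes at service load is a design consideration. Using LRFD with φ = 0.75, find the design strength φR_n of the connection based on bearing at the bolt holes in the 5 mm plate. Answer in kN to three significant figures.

169 kN

Per bolt r_n = 1.2 l_c t F_u ≤ 2.4 d t F_u; upper limit = 2.4 × 30 × 5 × 450 / 1000 = 162 kN.
Edge bolt: l_c = 40 − 33/2 = 23.5 mm → 1.2 × 23.5 × 5 × 450 / 1000 = 63.45 → r_n = 63.45 kN.
Interior bolts: l_c = 125 − 33 = 92 mm → 1.2 × 92 × 5 × 450 / 1000 = 248.4 → r_n = 162 kN.
R_n = 1 × 63.45 + 1 × 162 = 225.4 kN.
Design strength φR_n = 0.75 × 225.4 = 169 kN.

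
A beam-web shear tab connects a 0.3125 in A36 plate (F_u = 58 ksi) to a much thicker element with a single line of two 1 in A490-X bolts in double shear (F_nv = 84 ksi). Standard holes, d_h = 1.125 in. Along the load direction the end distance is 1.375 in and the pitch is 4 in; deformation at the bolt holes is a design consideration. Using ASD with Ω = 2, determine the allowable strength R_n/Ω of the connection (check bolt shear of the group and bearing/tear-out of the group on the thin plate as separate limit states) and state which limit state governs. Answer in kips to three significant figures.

Bolt shear: A_b = π·1²/4 = 0.7854 in²; R_n = 84 × 0.7854 × 2 × 2 = 263.9 kips → 263.9 / 2 = 132 kips.
Bearing (1.2 l_c t F_u ≤ 2.4 d t F_u): upper limit = 2.4·1·0.3125·58 = 43.5 kips.
  Edge l_c = 1.375 − 1.125/2 = 0.8125 → r_n = 17.67 kips; interior l_c = 4 − 1.125 = 2.875 → r_n = 43.5 kips.
  R_n,bearing = 1·17.67 + 1·43.5 = 61.17 kips → 61.17 / 2 = 30.6 kips.
Bearing governs: 30.6 kips.

30.6 kips (bearing governs)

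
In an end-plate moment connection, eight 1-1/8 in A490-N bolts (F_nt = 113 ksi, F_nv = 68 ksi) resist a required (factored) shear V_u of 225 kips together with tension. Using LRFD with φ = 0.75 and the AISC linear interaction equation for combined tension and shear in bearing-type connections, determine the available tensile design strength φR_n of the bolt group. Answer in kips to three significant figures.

502 kips

A_b = π·1.125²/4 = 0.994 in²; f_rv = 225 / (8 × 0.994) = 28.29 ksi.
F'_nt = 1.3 F_nt − (F_nt / φF_nv) f_rv = 1.3·113 − (113/(0.75·68))·28.29 = 84.21 ksi, capped at F_nt → F'_nt = 84.21 ksi.
R_n = F'_nt · A_b · n = 84.21 × 0.994 × 8 = 669.6 kips.
Design strength φR_n = 0.75 × 669.6 = 502 kips.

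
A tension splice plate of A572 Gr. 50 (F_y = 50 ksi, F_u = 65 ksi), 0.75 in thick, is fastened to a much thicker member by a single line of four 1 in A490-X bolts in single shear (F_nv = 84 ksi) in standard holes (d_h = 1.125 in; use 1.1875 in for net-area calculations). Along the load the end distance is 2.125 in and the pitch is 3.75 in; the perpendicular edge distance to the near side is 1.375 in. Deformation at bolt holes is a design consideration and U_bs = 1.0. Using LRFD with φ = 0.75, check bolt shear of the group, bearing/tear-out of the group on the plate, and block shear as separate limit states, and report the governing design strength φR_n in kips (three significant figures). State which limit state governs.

Bolt shear: A_b = π·1²/4 = 0.7854 in²; R_n = 84 × 0.7854 × 4 × 1 = 263.9 kips → 0.75 × 263.9 = 198 kips.
Bearing: edge l_c = 1.562, r_n = 91.41 kips; interior l_c = 2.625, r_n = 117 kips; R_n = 91.41 + 3·117 = 442.4 kips → 332 kips.
Block shear: A_gv = 10.03, A_nv = 6.914, A_nt = 0.5859 in²; R_n = min(0.6F_uA_nv, 0.6F_yA_gv) + U_bs·F_u·A_nt = 307.7 kips → 231 kips.
Bolt shear governs: 198 kips.

198 kips (bolt shear governs)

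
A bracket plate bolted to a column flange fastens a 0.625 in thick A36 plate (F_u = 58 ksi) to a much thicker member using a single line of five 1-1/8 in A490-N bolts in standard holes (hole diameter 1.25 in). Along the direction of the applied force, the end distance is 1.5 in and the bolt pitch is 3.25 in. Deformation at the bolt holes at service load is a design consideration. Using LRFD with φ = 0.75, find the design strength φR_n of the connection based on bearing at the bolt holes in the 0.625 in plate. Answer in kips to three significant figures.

Per bolt r_n = 1.2 l_c t F_u ≤ 2.4 d t F_u; upper limit = 2.4 × 1.125 × 0.625 × 58 = 97.87 kips.
Edge bolt: l_c = 1.5 − 1.25/2 = 0.875 in → 1.2 × 0.875 × 0.625 × 58 = 38.06 → r_n = 38.06 kips.
Interior bolts: l_c = 3.25 − 1.25 = 2 in → 1.2 × 2 × 0.625 × 58 = 87 → r_n = 87 kips.
R_n = 1 × 38.06 + 4 × 87 = 386.1 kips.
Design strength φR_n = 0.75 × 386.1 = 290 kips.

290 kips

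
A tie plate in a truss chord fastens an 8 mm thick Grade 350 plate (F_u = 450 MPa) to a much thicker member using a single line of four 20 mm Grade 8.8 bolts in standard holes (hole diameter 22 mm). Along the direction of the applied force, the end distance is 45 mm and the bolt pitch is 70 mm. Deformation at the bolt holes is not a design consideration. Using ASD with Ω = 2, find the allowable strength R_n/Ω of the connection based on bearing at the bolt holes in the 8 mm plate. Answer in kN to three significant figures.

416 kN

Per bolt r_n = 1.5 l_c t F_u ≤ 3.0 d t F_u; upper limit = 3.0 × 20 × 8 × 450 / 1000 = 216 kN.
Edge bolt: l_c = 45 − 22/2 = 34 mm → 1.5 × 34 × 8 × 450 / 1000 = 183.6 → r_n = 183.6 kN.
Interior bolts: l_c = 70 − 22 = 48 mm → 1.5 × 48 × 8 × 450 / 1000 = 259.2 → r_n = 216 kN.
R_n = 1 × 183.6 + 3 × 216 = 831.6 kN.
Allowable strength R_n/Ω = 831.6 / 2 = 416 kN.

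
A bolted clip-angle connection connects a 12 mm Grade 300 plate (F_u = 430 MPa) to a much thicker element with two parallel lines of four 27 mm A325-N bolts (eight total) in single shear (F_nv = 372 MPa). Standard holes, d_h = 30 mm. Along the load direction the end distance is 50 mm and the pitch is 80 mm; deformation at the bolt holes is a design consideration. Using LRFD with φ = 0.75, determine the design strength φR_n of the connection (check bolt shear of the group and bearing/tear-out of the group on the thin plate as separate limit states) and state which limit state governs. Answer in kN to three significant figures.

Bolt shear: A_b = π·27²/4 = 572.6 mm²; R_n = 372 × 572.6 × 8 × 1 / 1000 = 1704 kN → 0.75 × 1704 = 1280 kN.
Bearing (1.2 l_c t F_u ≤ 2.4 d t F_u): upper limit = 2.4·27·12·430 / 1000 = 334.4 kN.
  Edge l_c = 50 − 30/2 = 35 → r_n = 216.7 kN; interior l_c = 80 − 30 = 50 → r_n = 309.6 kN.
  R_n,bearing = 2·216.7 + 6·309.6 = 2291 kN → 0.75 × 2291 = 1720 kN.
Bolt shear governs: 1280 kN.

1280 kN (bolt shear governs)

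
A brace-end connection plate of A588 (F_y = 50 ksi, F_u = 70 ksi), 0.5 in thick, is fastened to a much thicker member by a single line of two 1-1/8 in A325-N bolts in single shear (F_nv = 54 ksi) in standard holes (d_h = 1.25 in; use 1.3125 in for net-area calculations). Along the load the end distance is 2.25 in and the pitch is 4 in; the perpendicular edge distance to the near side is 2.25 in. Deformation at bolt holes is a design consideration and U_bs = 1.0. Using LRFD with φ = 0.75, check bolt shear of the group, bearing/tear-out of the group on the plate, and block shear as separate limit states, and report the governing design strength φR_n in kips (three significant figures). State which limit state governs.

Bolt shear: A_b = π·1.125²/4 = 0.994 in²; R_n = 54 × 0.994 × 2 × 1 = 107.4 kips → 0.75 × 107.4 = 80.5 kips.
Bearing: edge l_c = 1.625, r_n = 68.25 kips; interior l_c = 2.75, r_n = 94.5 kips; R_n = 68.25 + 1·94.5 = 162.8 kips → 122 kips.
Block shear: A_gv = 3.125, A_nv = 2.141, A_nt = 0.7969 in²; R_n = min(0.6F_uA_nv, 0.6F_yA_gv) + U_bs·F_u·A_nt = 145.7 kips → 109 kips.
Bolt shear governs: 80.5 kips.

80.5 kips (bolt shear governs)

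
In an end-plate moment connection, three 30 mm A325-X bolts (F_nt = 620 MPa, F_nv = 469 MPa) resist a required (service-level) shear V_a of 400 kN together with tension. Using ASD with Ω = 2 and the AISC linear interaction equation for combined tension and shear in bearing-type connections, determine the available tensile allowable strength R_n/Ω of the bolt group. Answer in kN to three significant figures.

326 kN

A_b = π·30²/4 = 706.9 mm²; f_rv = 400 × 1000 / (3 × 706.9) = 188.6 MPa.
F'_nt = 1.3 F_nt − (Ω F_nt / F_nv) f_rv = 1.3·620 − (2·620/469)·188.6 = 307.3 MPa, capped at F_nt → F'_nt = 307.3 MPa.
R_n = F'_nt · A_b · n = 307.3 × 706.9 × 3 / 1000 = 651.6 kN.
Allowable strength R_n/Ω = 651.6 / 2 = 326 kN.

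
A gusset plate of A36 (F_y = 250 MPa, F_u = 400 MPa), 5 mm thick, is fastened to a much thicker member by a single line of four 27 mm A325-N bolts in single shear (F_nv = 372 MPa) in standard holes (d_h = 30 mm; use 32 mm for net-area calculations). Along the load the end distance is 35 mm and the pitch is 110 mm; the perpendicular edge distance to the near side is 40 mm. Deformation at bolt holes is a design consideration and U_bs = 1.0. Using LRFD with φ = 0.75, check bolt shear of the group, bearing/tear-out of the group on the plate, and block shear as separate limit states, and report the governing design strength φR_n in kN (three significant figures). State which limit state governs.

Bolt shear: A_b = π·27²/4 = 572.6 mm²; R_n = 372 × 572.6 × 4 × 1 / 1000 = 852 kN → 0.75 × 852 = 639 kN.
Bearing: edge l_c = 20, r_n = 48 kN; interior l_c = 80, r_n = 129.6 kN; R_n = 48 + 3·129.6 = 436.8 kN → 328 kN.
Block shear: A_gv = 1825, A_nv = 1265, A_nt = 120 mm²; R_n = min(0.6F_uA_nv, 0.6F_yA_gv) + U_bs·F_u·A_nt = 321.8 kN → 241 kN.
Block shear governs: 241 kN.

241 kN (block shear governs)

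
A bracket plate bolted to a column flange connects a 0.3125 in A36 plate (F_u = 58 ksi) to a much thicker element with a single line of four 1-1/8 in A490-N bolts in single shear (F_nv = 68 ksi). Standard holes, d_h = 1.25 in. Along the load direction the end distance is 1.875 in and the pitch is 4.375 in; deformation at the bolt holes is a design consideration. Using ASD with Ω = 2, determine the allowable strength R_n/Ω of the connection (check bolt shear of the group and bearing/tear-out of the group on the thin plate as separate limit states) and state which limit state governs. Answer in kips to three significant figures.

Bolt shear: A_b = π·1.125²/4 = 0.994 in²; R_n = 68 × 0.994 × 4 × 1 = 270.4 kips → 270.4 / 2 = 135 kips.
Bearing (1.2 l_c t F_u ≤ 2.4 d t F_u): upper limit = 2.4·1.125·0.3125·58 = 48.94 kips.
  Edge l_c = 1.875 − 1.25/2 = 1.25 → r_n = 27.19 kips; interior l_c = 4.375 − 1.25 = 3.125 → r_n = 48.94 kips.
  R_n,bearing = 1·27.19 + 3·48.94 = 174 kips → 174 / 2 = 87 kips.
Bearing governs: 87 kips.

87 kips (bearing governs)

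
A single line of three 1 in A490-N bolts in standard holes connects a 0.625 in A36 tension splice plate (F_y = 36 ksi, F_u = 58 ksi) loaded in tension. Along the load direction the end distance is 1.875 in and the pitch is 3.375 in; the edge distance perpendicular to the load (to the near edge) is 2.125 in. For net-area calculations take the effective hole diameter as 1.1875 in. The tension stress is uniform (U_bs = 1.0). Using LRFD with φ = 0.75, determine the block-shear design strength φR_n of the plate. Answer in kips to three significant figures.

129 kips

Shear plane L_v = 1.875 + 2·3.375 = 8.625 in; A_gv = 8.625 × 0.625 = 5.391 in².
A_nv = (8.625 − 2.5·1.1875) × 0.625 = 3.535 in².
A_nt = (2.125 − 0.5·1.1875) × 0.625 = 0.957 in².
0.6 F_u A_nv = 123 kips; 0.6 F_y A_gv = 116.4 kips → shear yielding governs the shear term.
R_n = 116.4 + 1.0 × 58 × 0.957 = 171.9 kips.
Design strength φR_n = 0.75 × 171.9 = 129 kips.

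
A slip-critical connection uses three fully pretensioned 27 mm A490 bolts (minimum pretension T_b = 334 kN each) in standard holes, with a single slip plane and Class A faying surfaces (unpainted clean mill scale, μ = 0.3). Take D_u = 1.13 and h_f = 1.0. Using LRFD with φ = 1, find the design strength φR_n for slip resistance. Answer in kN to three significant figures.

340 kN

R_n = μ · D_u · h_f · T_b · n_s · n_b = 0.3 × 1.13 × 1.0 × 334 × 1 × 3 = 339.7 kN.
Design strength φR_n = 1 × 339.7 = 340 kN.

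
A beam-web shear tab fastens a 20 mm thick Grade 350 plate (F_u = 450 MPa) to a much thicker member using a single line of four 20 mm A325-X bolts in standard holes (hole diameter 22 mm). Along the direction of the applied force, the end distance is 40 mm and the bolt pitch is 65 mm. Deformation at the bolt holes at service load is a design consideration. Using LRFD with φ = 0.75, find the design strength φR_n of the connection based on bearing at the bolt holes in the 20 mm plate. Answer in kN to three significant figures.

1210 kN

Per bolt r_n = 1.2 l_c t F_u ≤ 2.4 d t F_u; upper limit = 2.4 × 20 × 20 × 450 / 1000 = 432 kN.
Edge bolt: l_c = 40 − 22/2 = 29 mm → 1.2 × 29 × 20 × 450 / 1000 = 313.2 → r_n = 313.2 kN.
Interior bolts: l_c = 65 − 22 = 43 mm → 1.2 × 43 × 20 × 450 / 1000 = 464.4 → r_n = 432 kN.
R_n = 1 × 313.2 + 3 × 432 = 1609 kN.
Design strength φR_n = 0.75 × 1609 = 1210 kN.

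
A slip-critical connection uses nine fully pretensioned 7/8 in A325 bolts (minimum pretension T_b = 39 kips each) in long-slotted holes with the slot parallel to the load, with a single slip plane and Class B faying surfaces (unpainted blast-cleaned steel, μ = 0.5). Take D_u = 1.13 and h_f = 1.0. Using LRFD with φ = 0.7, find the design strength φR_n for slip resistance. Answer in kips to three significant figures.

139 kips

R_n = μ · D_u · h_f · T_b · n_s · n_b = 0.5 × 1.13 × 1.0 × 39 × 1 × 9 = 198.3 kips.
Design strength φR_n = 0.7 × 198.3 = 139 kips.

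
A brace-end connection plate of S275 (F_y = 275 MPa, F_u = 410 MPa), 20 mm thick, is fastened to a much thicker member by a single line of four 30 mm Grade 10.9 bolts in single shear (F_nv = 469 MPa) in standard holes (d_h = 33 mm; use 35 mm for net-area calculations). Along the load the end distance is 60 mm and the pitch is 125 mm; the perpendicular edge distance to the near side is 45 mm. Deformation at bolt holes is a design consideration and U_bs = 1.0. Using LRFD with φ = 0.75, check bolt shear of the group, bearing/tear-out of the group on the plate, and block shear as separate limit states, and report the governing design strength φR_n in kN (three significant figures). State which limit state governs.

995 kN (bolt shear governs)

Bolt shear: A_b = π·30²/4 = 706.9 mm²; R_n = 469 × 706.9 × 4 × 1 / 1000 = 1326 kN → 0.75 × 1326 = 995 kN.
Bearing: edge l_c = 43.5, r_n = 428 kN; interior l_c = 92, r_n = 590.4 kN; R_n = 428 + 3·590.4 = 2199 kN → 1650 kN.
Block shear: A_gv = 8700, A_nv = 6250, A_nt = 550 mm²; R_n = min(0.6F_uA_nv, 0.6F_yA_gv) + U_bs·F_u·A_nt = 1661 kN → 1250 kN.
Bolt shear governs: 995 kN.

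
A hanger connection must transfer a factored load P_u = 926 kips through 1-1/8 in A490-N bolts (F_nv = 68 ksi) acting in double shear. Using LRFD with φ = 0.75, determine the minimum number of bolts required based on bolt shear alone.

A_b = π·1.125²/4 = 0.994 in².
Per-bolt design strength φR_n = 0.75 × 68 × 0.994 × 2 = 101.4 kips.
n ≥ 926 / 101.4 = 9.133 → use 10 bolts.

10 bolts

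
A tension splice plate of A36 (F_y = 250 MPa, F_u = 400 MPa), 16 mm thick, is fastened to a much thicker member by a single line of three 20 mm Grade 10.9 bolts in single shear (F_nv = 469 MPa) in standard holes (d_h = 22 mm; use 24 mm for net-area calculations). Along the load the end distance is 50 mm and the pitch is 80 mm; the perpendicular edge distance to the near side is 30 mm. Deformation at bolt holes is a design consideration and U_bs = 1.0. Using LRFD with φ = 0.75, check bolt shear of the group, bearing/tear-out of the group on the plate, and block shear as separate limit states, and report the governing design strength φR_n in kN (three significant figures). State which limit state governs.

332 kN (bolt shear governs)

Bolt shear: A_b = π·20²/4 = 314.2 mm²; R_n = 469 × 314.2 × 3 × 1 / 1000 = 442 kN → 0.75 × 442 = 332 kN.
Bearing: edge l_c = 39, r_n = 299.5 kN; interior l_c = 58, r_n = 307.2 kN; R_n = 299.5 + 2·307.2 = 913.9 kN → 685 kN.
Block shear: A_gv = 3360, A_nv = 2400, A_nt = 288 mm²; R_n = min(0.6F_uA_nv, 0.6F_yA_gv) + U_bs·F_u·A_nt = 619.2 kN → 464 kN.
Bolt shear governs: 332 kN.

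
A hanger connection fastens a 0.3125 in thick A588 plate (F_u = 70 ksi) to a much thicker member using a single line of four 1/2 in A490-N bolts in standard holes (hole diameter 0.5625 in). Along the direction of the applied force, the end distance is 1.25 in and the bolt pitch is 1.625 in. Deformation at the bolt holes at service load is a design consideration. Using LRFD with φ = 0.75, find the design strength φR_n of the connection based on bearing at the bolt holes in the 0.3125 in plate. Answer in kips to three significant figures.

Per bolt r_n = 1.2 l_c t F_u ≤ 2.4 d t F_u; upper limit = 2.4 × 0.5 × 0.3125 × 70 = 26.25 kips.
Edge bolt: l_c = 1.25 − 0.5625/2 = 0.9688 in → 1.2 × 0.9688 × 0.3125 × 70 = 25.43 → r_n = 25.43 kips.
Interior bolts: l_c = 1.625 − 0.5625 = 1.062 in → 1.2 × 1.062 × 0.3125 × 70 = 27.89 → r_n = 26.25 kips.
R_n = 1 × 25.43 + 3 × 26.25 = 104.2 kips.
Design strength φR_n = 0.75 × 104.2 = 78.1 kips.

78.1 kips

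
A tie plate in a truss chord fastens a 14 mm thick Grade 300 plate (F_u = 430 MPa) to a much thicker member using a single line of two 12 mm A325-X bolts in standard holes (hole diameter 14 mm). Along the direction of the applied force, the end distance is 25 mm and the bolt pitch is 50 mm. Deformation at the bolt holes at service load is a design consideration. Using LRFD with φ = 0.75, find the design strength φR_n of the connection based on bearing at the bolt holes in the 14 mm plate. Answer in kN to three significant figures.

Per bolt r_n = 1.2 l_c t F_u ≤ 2.4 d t F_u; upper limit = 2.4 × 12 × 14 × 430 / 1000 = 173.4 kN.
Edge bolt: l_c = 25 − 14/2 = 18 mm → 1.2 × 18 × 14 × 430 / 1000 = 130 → r_n = 130 kN.
Interior bolts: l_c = 50 − 14 = 36 mm → 1.2 × 36 × 14 × 430 / 1000 = 260.1 → r_n = 173.4 kN.
R_n = 1 × 130 + 1 × 173.4 = 303.4 kN.
Design strength φR_n = 0.75 × 303.4 = 228 kN.

228 kN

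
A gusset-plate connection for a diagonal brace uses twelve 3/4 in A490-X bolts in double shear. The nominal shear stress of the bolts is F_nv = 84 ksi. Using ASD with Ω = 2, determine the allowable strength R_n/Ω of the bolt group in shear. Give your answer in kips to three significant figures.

A_b = π × 0.75² / 4 = 0.4418 in².
R_n = F_nv · A_b · n · n_s = 84 × 0.4418 × 12 × 2 = 890.6 kips.
Allowable strength R_n/Ω = 890.6 / 2 = 445 kips.

445 kips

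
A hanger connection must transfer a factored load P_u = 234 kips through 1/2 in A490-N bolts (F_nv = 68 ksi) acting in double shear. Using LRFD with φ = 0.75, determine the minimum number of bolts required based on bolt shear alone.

12 bolts

A_b = π·0.5²/4 = 0.1963 in².
Per-bolt design strength φR_n = 0.75 × 68 × 0.1963 × 2 = 20.03 kips.
n ≥ 234 / 20.03 = 11.68 → use 12 bolts.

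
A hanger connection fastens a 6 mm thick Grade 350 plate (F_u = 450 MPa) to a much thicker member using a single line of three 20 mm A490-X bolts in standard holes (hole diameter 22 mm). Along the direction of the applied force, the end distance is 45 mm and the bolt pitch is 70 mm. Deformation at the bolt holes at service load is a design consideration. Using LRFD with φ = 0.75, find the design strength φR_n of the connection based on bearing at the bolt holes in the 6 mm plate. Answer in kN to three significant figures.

277 kN

Per bolt r_n = 1.2 l_c t F_u ≤ 2.4 d t F_u; upper limit = 2.4 × 20 × 6 × 450 / 1000 = 129.6 kN.
Edge bolt: l_c = 45 − 22/2 = 34 mm → 1.2 × 34 × 6 × 450 / 1000 = 110.2 → r_n = 110.2 kN.
Interior bolts: l_c = 70 − 22 = 48 mm → 1.2 × 48 × 6 × 450 / 1000 = 155.5 → r_n = 129.6 kN.
R_n = 1 × 110.2 + 2 × 129.6 = 369.4 kN.
Design strength φR_n = 0.75 × 369.4 = 277 kN.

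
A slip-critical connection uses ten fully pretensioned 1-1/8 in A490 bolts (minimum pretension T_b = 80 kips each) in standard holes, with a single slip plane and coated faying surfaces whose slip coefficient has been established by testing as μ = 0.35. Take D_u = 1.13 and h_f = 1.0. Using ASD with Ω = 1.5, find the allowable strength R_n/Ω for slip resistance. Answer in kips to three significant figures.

211 kips

R_n = μ · D_u · h_f · T_b · n_s · n_b = 0.35 × 1.13 × 1.0 × 80 × 1 × 10 = 316.4 kips.
Allowable strength R_n/Ω = 316.4 / 1.5 = 211 kips.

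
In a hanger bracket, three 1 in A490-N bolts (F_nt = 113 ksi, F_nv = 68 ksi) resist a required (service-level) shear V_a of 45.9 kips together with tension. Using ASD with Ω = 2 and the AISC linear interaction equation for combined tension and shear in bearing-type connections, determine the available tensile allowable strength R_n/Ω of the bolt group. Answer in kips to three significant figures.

96.8 kips

A_b = π·1²/4 = 0.7854 in²; f_rv = 45.9 / (3 × 0.7854) = 19.48 ksi.
F'_nt = 1.3 F_nt − (Ω F_nt / F_nv) f_rv = 1.3·113 − (2·113/68)·19.48 = 82.16 ksi, capped at F_nt → F'_nt = 82.16 ksi.
R_n = F'_nt · A_b · n = 82.16 × 0.7854 × 3 = 193.6 kips.
Allowable strength R_n/Ω = 193.6 / 2 = 96.8 kips.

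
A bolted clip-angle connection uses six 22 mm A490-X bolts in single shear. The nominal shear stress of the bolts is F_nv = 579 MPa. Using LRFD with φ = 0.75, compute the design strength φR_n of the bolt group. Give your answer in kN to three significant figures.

A_b = π × 22² / 4 = 380.1 mm².
R_n = F_nv · A_b · n · n_s = 579 × 380.1 × 6 × 1 / 1000 = 1321 kN.
Design strength φR_n = 0.75 × 1321 = 990 kN.

990 kN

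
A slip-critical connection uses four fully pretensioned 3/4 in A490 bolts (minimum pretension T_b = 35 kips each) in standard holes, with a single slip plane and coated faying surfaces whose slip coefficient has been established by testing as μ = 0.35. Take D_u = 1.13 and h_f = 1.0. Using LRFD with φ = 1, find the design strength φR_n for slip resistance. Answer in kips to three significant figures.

R_n = μ · D_u · h_f · T_b · n_s · n_b = 0.35 × 1.13 × 1.0 × 35 × 1 × 4 = 55.37 kips.
Design strength φR_n = 1 × 55.37 = 55.4 kips.

55.4 kips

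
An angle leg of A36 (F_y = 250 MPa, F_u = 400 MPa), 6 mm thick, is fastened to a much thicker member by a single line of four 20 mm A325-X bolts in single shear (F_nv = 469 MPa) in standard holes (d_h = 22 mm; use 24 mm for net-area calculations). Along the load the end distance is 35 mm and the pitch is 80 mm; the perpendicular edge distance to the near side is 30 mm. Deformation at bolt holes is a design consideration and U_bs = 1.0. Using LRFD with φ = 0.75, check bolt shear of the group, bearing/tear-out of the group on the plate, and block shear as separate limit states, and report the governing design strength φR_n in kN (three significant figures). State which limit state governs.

Bolt shear: A_b = π·20²/4 = 314.2 mm²; R_n = 469 × 314.2 × 4 × 1 / 1000 = 589.4 kN → 0.75 × 589.4 = 442 kN.
Bearing: edge l_c = 24, r_n = 69.12 kN; interior l_c = 58, r_n = 115.2 kN; R_n = 69.12 + 3·115.2 = 414.7 kN → 311 kN.
Block shear: A_gv = 1650, A_nv = 1146, A_nt = 108 mm²; R_n = min(0.6F_uA_nv, 0.6F_yA_gv) + U_bs·F_u·A_nt = 290.7 kN → 218 kN.
Block shear governs: 218 kN.

218 kN (block shear governs)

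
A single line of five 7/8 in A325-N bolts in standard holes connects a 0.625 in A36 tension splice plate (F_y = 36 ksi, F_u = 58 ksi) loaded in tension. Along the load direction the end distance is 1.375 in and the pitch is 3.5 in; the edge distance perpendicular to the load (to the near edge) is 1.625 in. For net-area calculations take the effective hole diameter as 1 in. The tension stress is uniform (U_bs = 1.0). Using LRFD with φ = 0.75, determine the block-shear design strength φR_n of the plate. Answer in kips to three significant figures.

Shear plane L_v = 1.375 + 4·3.5 = 15.38 in; A_gv = 15.38 × 0.625 = 9.609 in².
A_nv = (15.38 − 4.5·1) × 0.625 = 6.797 in².
A_nt = (1.625 − 0.5·1) × 0.625 = 0.7031 in².
0.6 F_u A_nv = 236.5 kips; 0.6 F_y A_gv = 207.6 kips → shear yielding governs the shear term.
R_n = 207.6 + 1.0 × 58 × 0.7031 = 248.3 kips.
Design strength φR_n = 0.75 × 248.3 = 186 kips.

186 kips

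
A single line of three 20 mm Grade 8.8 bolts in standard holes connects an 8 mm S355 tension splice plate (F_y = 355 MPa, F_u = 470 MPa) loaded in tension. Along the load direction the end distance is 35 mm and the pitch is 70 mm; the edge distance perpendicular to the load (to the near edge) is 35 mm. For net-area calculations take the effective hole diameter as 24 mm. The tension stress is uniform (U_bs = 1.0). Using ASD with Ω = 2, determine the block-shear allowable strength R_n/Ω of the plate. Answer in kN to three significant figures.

Shear plane L_v = 35 + 2·70 = 175 mm; A_gv = 175 × 8 = 1400 mm².
A_nv = (175 − 2.5·24) × 8 = 920 mm².
A_nt = (35 − 0.5·24) × 8 = 184 mm².
0.6 F_u A_nv = 259.4 kN; 0.6 F_y A_gv = 298.2 kN → shear rupture governs the shear term.
R_n = 259.4 + 1.0 × 470 × 184 / 1000 = 345.9 kN.
Allowable strength R_n/Ω = 345.9 / 2 = 173 kN.

173 kN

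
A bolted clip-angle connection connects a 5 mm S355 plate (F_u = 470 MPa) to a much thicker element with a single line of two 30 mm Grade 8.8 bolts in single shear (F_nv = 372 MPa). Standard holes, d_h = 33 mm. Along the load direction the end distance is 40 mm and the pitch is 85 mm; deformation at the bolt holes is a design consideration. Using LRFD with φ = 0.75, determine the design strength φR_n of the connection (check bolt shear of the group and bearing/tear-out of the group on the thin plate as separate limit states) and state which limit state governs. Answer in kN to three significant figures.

Bolt shear: A_b = π·30²/4 = 706.9 mm²; R_n = 372 × 706.9 × 2 × 1 / 1000 = 525.9 kN → 0.75 × 525.9 = 394 kN.
Bearing (1.2 l_c t F_u ≤ 2.4 d t F_u): upper limit = 2.4·30·5·470 / 1000 = 169.2 kN.
  Edge l_c = 40 − 33/2 = 23.5 → r_n = 66.27 kN; interior l_c = 85 − 33 = 52 → r_n = 146.6 kN.
  R_n,bearing = 1·66.27 + 1·146.6 = 212.9 kN → 0.75 × 212.9 = 160 kN.
Bearing governs: 160 kN.

160 kN (bearing governs)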